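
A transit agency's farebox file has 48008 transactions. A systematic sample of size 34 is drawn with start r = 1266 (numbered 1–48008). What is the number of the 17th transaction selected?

k = 48008/34 = 1412
17th selection = r + (17−1)·k = 1266 + 16×1412 = 1266 + 22592 = 23858

23858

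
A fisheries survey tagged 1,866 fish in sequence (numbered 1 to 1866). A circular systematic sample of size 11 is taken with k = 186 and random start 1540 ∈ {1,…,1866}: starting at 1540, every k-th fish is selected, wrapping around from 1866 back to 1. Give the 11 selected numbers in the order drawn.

1540, 1726, 46, 232, 418, 604, 790, 976, 1162, 1348, 1534

Selection 1: 1540
Selection 2: 1540 + 186 = 1726
Selection 3: 1726 + 186 = 1912 → 1912 − 1866 = 46
Selection 4: 46 + 186 = 232
Selection 5: 232 + 186 = 418
Selection 6: 418 + 186 = 604
Selection 7: 604 + 186 = 790
Selection 8: 790 + 186 = 976
Selection 9: 976 + 186 = 1162
Selection 10: 1162 + 186 = 1348
Selection 11: 1348 + 186 = 1534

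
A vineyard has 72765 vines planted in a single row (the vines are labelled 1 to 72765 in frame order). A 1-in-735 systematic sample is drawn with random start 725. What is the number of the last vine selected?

72755

k = 735
99th selection = r + (99−1)·k = 725 + 98×735 = 725 + 72030 = 72755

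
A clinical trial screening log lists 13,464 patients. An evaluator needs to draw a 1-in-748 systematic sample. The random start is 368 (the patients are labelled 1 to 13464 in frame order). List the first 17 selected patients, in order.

368, 1116, 1864, 2612, 3360, 4108, 4856, 5604, 6352, 7100, 7848, 8596, 9344, 10092, 10840, 11588, 12336

patient 1: 368
patient 2: 368 + 748 = 1116
patient 3: 1116 + 748 = 1864
patient 4: 1864 + 748 = 2612
patient 5: 2612 + 748 = 3360
patient 6: 3360 + 748 = 4108
patient 7: 4108 + 748 = 4856
patient 8: 4856 + 748 = 5604
patient 9: 5604 + 748 = 6352
patient 10: 6352 + 748 = 7100
patient 11: 7100 + 748 = 7848
patient 12: 7848 + 748 = 8596
patient 13: 8596 + 748 = 9344
patient 14: 9344 + 748 = 10092
patient 15: 10092 + 748 = 10840
patient 16: 10840 + 748 = 11588
patient 17: 11588 + 748 = 12336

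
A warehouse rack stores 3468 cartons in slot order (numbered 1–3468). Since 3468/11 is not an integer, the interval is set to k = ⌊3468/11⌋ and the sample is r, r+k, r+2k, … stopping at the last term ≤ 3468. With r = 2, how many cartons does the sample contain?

12

k = ⌊3468/11⌋ = 315
Achieved size = ⌊(3468 − 2)/315⌋ + 1 = ⌊3466/315⌋ + 1 = 11 + 1 = 12
(last selection: 2 + 11×315 = 3467 ≤ 3468; next would be 3782 > 3468)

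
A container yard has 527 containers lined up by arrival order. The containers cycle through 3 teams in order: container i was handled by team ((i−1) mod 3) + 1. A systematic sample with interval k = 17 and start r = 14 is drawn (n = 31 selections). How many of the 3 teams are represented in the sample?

3

Consecutive selections differ by k = 17, so their team numbers differ by 17 mod 3 = 2.
gcd(17, 3) = 1, so the sample visits 3/1 = 3 distinct residues mod 3.
Start 14 is team 2; the teams hit are 1, 2, 3.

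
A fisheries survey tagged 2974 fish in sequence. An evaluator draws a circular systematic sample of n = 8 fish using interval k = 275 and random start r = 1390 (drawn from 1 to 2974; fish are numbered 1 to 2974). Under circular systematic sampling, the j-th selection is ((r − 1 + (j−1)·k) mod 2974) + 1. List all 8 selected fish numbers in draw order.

Selection 1: 1390
Selection 2: 1390 + 275 = 1665
Selection 3: 1665 + 275 = 1940
Selection 4: 1940 + 275 = 2215
Selection 5: 2215 + 275 = 2490
Selection 6: 2490 + 275 = 2765
Selection 7: 2765 + 275 = 3040 → 3040 − 2974 = 66
Selection 8: 66 + 275 = 341

1390, 1665, 1940, 2215, 2490, 2765, 66, 341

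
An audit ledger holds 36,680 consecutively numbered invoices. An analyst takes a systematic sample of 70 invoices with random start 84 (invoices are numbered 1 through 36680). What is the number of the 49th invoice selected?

25236

k = 36680/70 = 524
49th selection = r + (49−1)·k = 84 + 48×524 = 84 + 25152 = 25236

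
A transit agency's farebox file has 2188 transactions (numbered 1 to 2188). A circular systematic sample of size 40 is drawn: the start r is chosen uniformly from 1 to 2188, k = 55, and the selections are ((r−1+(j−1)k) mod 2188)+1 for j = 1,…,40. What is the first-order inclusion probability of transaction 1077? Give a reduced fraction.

For each position j, as r ranges over 1…2188 the j-th selection hits every transaction exactly once, so transaction 1077 is selected for exactly 40 of the 2188 starts.
Inclusion probability = 40/2188 = 10/547.

10/547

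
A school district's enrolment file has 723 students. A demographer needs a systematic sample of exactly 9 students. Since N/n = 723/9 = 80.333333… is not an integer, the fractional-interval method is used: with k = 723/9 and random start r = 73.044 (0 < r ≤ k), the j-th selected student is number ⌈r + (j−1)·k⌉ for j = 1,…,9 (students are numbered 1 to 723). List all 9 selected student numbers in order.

74, 154, 234, 315, 395, 475, 556, 636, 716

j=1: r + 0k = 73.044 → ⌈·⌉ = 74
j=2: r + 1k = 153.377333… → ⌈·⌉ = 154
j=3: r + 2k = 233.710666… → ⌈·⌉ = 234
j=4: r + 3k = 314.044 → ⌈·⌉ = 315
j=5: r + 4k = 394.377333… → ⌈·⌉ = 395
j=6: r + 5k = 474.710666… → ⌈·⌉ = 475
j=7: r + 6k = 555.044 → ⌈·⌉ = 556
j=8: r + 7k = 635.377333… → ⌈·⌉ = 636
j=9: r + 8k = 715.710666… → ⌈·⌉ = 716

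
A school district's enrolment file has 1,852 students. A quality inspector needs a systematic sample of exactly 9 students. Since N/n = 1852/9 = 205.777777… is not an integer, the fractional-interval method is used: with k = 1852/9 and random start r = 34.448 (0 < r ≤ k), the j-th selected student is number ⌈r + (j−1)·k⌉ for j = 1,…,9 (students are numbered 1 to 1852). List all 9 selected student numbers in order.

35, 241, 447, 652, 858, 1064, 1270, 1475, 1681

j=1: r + 0k = 34.448 → ⌈·⌉ = 35
j=2: r + 1k = 240.225777… → ⌈·⌉ = 241
j=3: r + 2k = 446.003555… → ⌈·⌉ = 447
j=4: r + 3k = 651.781333… → ⌈·⌉ = 652
j=5: r + 4k = 857.559111… → ⌈·⌉ = 858
j=6: r + 5k = 1063.336888… → ⌈·⌉ = 1064
j=7: r + 6k = 1269.114666… → ⌈·⌉ = 1270
j=8: r + 7k = 1474.892444… → ⌈·⌉ = 1475
j=9: r + 8k = 1680.670222… → ⌈·⌉ = 1681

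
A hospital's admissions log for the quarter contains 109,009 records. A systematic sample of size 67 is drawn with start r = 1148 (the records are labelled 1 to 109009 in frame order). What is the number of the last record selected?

k = 109009/67 = 1627
67th selection = r + (67−1)·k = 1148 + 66×1627 = 1148 + 107382 = 108530

108530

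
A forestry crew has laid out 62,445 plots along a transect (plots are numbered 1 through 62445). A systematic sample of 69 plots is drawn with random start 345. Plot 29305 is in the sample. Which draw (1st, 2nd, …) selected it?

33

k = 62445/69 = 905
position = (29305 − 345)/905 + 1 = 28960/905 + 1 = 32 + 1 = 33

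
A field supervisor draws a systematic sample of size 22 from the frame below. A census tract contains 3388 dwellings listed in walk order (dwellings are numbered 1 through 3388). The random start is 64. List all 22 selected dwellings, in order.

64, 218, 372, 526, 680, 834, 988, 1142, 1296, 1450, 1604, 1758, 1912, 2066, 2220, 2374, 2528, 2682, 2836, 2990, 3144, 3298

k = N/n = 3388/22 = 154
dwelling 1: 64
dwelling 2: 64 + 154 = 218
dwelling 3: 218 + 154 = 372
dwelling 4: 372 + 154 = 526
dwelling 5: 526 + 154 = 680
dwelling 6: 680 + 154 = 834
dwelling 7: 834 + 154 = 988
dwelling 8: 988 + 154 = 1142
dwelling 9: 1142 + 154 = 1296
dwelling 10: 1296 + 154 = 1450
dwelling 11: 1450 + 154 = 1604
dwelling 12: 1604 + 154 = 1758
dwelling 13: 1758 + 154 = 1912
dwelling 14: 1912 + 154 = 2066
dwelling 15: 2066 + 154 = 2220
dwelling 16: 2220 + 154 = 2374
dwelling 17: 2374 + 154 = 2528
dwelling 18: 2528 + 154 = 2682
dwelling 19: 2682 + 154 = 2836
dwelling 20: 2836 + 154 = 2990
dwelling 21: 2990 + 154 = 3144
dwelling 22: 3144 + 154 = 3298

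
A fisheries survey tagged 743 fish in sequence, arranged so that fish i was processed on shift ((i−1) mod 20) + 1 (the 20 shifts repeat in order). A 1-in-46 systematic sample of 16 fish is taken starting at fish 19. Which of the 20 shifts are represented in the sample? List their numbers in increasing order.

Consecutive selections differ by k = 46, so their shift numbers differ by 46 mod 20 = 6.
gcd(46, 20) = 2, so the sample visits 20/2 = 10 distinct residues mod 20.
Start 19 is shift 19; the shifts hit are 1, 3, 5, 7, 9, 11, 13, 15, 17, 19.

1, 3, 5, 7, 9, 11, 13, 15, 17, 19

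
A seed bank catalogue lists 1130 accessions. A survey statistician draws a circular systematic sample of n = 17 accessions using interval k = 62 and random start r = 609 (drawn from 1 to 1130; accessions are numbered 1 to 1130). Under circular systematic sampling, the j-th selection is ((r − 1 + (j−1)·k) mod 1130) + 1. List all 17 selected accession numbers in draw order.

609, 671, 733, 795, 857, 919, 981, 1043, 1105, 37, 99, 161, 223, 285, 347, 409, 471

Selection 1: 609
Selection 2: 609 + 62 = 671
Selection 3: 671 + 62 = 733
Selection 4: 733 + 62 = 795
Selection 5: 795 + 62 = 857
Selection 6: 857 + 62 = 919
Selection 7: 919 + 62 = 981
Selection 8: 981 + 62 = 1043
Selection 9: 1043 + 62 = 1105
Selection 10: 1105 + 62 = 1167 → 1167 − 1130 = 37
Selection 11: 37 + 62 = 99
Selection 12: 99 + 62 = 161
Selection 13: 161 + 62 = 223
Selection 14: 223 + 62 = 285
Selection 15: 285 + 62 = 347
Selection 16: 347 + 62 = 409
Selection 17: 409 + 62 = 471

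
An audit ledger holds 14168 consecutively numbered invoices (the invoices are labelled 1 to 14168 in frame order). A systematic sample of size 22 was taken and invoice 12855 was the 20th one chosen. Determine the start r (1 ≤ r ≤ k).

619

k = 14168/22 = 644
r = 12855 − (20−1)×644 = 12855 − 12236 = 619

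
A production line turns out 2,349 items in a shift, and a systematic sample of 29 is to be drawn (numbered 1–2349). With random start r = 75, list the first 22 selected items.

k = N/n = 2349/29 = 81
item 1: 75
item 2: 75 + 81 = 156
item 3: 156 + 81 = 237
item 4: 237 + 81 = 318
item 5: 318 + 81 = 399
item 6: 399 + 81 = 480
item 7: 480 + 81 = 561
item 8: 561 + 81 = 642
item 9: 642 + 81 = 723
item 10: 723 + 81 = 804
item 11: 804 + 81 = 885
item 12: 885 + 81 = 966
item 13: 966 + 81 = 1047
item 14: 1047 + 81 = 1128
item 15: 1128 + 81 = 1209
item 16: 1209 + 81 = 1290
item 17: 1290 + 81 = 1371
item 18: 1371 + 81 = 1452
item 19: 1452 + 81 = 1533
item 20: 1533 + 81 = 1614
item 21: 1614 + 81 = 1695
item 22: 1695 + 81 = 1776

75, 156, 237, 318, 399, 480, 561, 642, 723, 804, 885, 966, 1047, 1128, 1209, 1290, 1371, 1452, 1533, 1614, 1695, 1776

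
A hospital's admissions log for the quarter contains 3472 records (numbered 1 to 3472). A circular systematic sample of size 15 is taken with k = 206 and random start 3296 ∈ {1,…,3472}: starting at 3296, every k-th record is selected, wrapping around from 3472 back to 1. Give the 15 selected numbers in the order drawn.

Selection 1: 3296
Selection 2: 3296 + 206 = 3502 → 3502 − 3472 = 30
Selection 3: 30 + 206 = 236
Selection 4: 236 + 206 = 442
Selection 5: 442 + 206 = 648
Selection 6: 648 + 206 = 854
Selection 7: 854 + 206 = 1060
Selection 8: 1060 + 206 = 1266
Selection 9: 1266 + 206 = 1472
Selection 10: 1472 + 206 = 1678
Selection 11: 1678 + 206 = 1884
Selection 12: 1884 + 206 = 2090
Selection 13: 2090 + 206 = 2296
Selection 14: 2296 + 206 = 2502
Selection 15: 2502 + 206 = 2708

3296, 30, 236, 442, 648, 854, 1060, 1266, 1472, 1678, 1884, 2090, 2296, 2502, 2708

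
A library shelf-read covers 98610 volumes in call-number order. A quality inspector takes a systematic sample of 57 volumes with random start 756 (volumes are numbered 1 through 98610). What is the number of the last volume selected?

97636

k = 98610/57 = 1730
57th selection = r + (57−1)·k = 756 + 56×1730 = 756 + 96880 = 97636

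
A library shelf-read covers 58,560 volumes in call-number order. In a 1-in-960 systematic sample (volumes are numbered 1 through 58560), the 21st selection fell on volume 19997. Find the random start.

797

k = 960
r = 19997 − (21−1)×960 = 19997 − 19200 = 797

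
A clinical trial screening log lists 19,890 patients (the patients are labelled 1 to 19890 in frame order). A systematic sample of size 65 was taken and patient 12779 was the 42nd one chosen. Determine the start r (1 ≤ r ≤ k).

k = 19890/65 = 306
r = 12779 − (42−1)×306 = 12779 − 12546 = 233

233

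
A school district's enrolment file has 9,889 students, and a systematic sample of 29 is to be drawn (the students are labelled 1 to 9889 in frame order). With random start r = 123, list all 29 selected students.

k = N/n = 9889/29 = 341
student 1: 123
student 2: 123 + 341 = 464
student 3: 464 + 341 = 805
student 4: 805 + 341 = 1146
student 5: 1146 + 341 = 1487
student 6: 1487 + 341 = 1828
student 7: 1828 + 341 = 2169
student 8: 2169 + 341 = 2510
student 9: 2510 + 341 = 2851
student 10: 2851 + 341 = 3192
student 11: 3192 + 341 = 3533
student 12: 3533 + 341 = 3874
student 13: 3874 + 341 = 4215
student 14: 4215 + 341 = 4556
student 15: 4556 + 341 = 4897
student 16: 4897 + 341 = 5238
student 17: 5238 + 341 = 5579
student 18: 5579 + 341 = 5920
student 19: 5920 + 341 = 6261
student 20: 6261 + 341 = 6602
student 21: 6602 + 341 = 6943
student 22: 6943 + 341 = 7284
student 23: 7284 + 341 = 7625
student 24: 7625 + 341 = 7966
student 25: 7966 + 341 = 8307
student 26: 8307 + 341 = 8648
student 27: 8648 + 341 = 8989
student 28: 8989 + 341 = 9330
student 29: 9330 + 341 = 9671

123, 464, 805, 1146, 1487, 1828, 2169, 2510, 2851, 3192, 3533, 3874, 4215, 4556, 4897, 5238, 5579, 5920, 6261, 6602, 6943, 7284, 7625, 7966, 8307, 8648, 8989, 9330, 9671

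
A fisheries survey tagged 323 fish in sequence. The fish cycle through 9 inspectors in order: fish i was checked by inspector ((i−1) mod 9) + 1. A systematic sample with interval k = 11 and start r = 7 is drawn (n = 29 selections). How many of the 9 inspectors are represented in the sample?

Consecutive selections differ by k = 11, so their inspector numbers differ by 11 mod 9 = 2.
gcd(11, 9) = 1, so the sample visits 9/1 = 9 distinct residues mod 9.
Start 7 is inspector 7; the inspectors hit are 1, 2, 3, 4, 5, 6, 7, 8, 9.

9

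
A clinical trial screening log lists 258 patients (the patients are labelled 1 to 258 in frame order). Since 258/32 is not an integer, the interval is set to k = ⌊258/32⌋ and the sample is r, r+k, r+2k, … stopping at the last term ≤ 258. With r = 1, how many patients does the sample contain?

33

k = ⌊258/32⌋ = 8
Achieved size = ⌊(258 − 1)/8⌋ + 1 = ⌊257/8⌋ + 1 = 32 + 1 = 33
(last selection: 1 + 32×8 = 257 ≤ 258; next would be 265 > 258)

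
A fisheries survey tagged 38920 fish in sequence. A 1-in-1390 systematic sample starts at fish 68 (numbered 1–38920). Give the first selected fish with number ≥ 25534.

26478

k = 1390
Steps past start: ⌈(25534 − 68)/1390⌉ = ⌈25466/1390⌉ = 19
Selected fish: 68 + 19×1390 = 26478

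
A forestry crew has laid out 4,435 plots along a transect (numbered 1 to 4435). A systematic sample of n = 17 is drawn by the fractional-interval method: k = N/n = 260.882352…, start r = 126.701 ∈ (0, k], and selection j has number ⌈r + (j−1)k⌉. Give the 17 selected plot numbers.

j=1: r + 0k = 126.701 → ⌈·⌉ = 127
j=2: r + 1k = 387.583352… → ⌈·⌉ = 388
j=3: r + 2k = 648.465705… → ⌈·⌉ = 649
j=4: r + 3k = 909.348058… → ⌈·⌉ = 910
j=5: r + 4k = 1170.230411… → ⌈·⌉ = 1171
j=6: r + 5k = 1431.112764… → ⌈·⌉ = 1432
j=7: r + 6k = 1691.995117… → ⌈·⌉ = 1692
j=8: r + 7k = 1952.877470… → ⌈·⌉ = 1953
j=9: r + 8k = 2213.759823… → ⌈·⌉ = 2214
j=10: r + 9k = 2474.642176… → ⌈·⌉ = 2475
j=11: r + 10k = 2735.524529… → ⌈·⌉ = 2736
j=12: r + 11k = 2996.406882… → ⌈·⌉ = 2997
j=13: r + 12k = 3257.289235… → ⌈·⌉ = 3258
j=14: r + 13k = 3518.171588… → ⌈·⌉ = 3519
j=15: r + 14k = 3779.053941… → ⌈·⌉ = 3780
j=16: r + 15k = 4039.936294… → ⌈·⌉ = 4040
j=17: r + 16k = 4300.818647… → ⌈·⌉ = 4301

127, 388, 649, 910, 1171, 1432, 1692, 1953, 2214, 2475, 2736, 2997, 3258, 3519, 3780, 4040, 4301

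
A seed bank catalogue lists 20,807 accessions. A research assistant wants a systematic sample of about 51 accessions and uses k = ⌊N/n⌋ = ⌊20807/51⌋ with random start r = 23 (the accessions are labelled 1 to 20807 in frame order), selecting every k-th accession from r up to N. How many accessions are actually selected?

k = ⌊20807/51⌋ = 407
Achieved size = ⌊(20807 − 23)/407⌋ + 1 = ⌊20784/407⌋ + 1 = 51 + 1 = 52
(last selection: 23 + 51×407 = 20780 ≤ 20807; next would be 21187 > 20807)

52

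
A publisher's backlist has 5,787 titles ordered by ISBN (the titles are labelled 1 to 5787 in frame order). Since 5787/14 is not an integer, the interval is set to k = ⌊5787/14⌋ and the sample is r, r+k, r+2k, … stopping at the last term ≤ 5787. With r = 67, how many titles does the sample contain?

k = ⌊5787/14⌋ = 413
Achieved size = ⌊(5787 − 67)/413⌋ + 1 = ⌊5720/413⌋ + 1 = 13 + 1 = 14
(last selection: 67 + 13×413 = 5436 ≤ 5787; next would be 5849 > 5787)

14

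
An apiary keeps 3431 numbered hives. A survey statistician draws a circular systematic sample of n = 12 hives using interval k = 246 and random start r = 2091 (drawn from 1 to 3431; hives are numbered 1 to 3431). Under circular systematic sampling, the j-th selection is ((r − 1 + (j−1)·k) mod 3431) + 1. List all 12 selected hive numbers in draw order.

2091, 2337, 2583, 2829, 3075, 3321, 136, 382, 628, 874, 1120, 1366

Selection 1: 2091
Selection 2: 2091 + 246 = 2337
Selection 3: 2337 + 246 = 2583
Selection 4: 2583 + 246 = 2829
Selection 5: 2829 + 246 = 3075
Selection 6: 3075 + 246 = 3321
Selection 7: 3321 + 246 = 3567 → 3567 − 3431 = 136
Selection 8: 136 + 246 = 382
Selection 9: 382 + 246 = 628
Selection 10: 628 + 246 = 874
Selection 11: 874 + 246 = 1120
Selection 12: 1120 + 246 = 1366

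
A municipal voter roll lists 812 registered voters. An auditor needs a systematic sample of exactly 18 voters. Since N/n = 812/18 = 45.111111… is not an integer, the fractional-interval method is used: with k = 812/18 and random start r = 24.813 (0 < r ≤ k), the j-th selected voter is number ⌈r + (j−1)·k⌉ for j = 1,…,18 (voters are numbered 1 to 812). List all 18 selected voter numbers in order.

j=1: r + 0k = 24.813 → ⌈·⌉ = 25
j=2: r + 1k = 69.924111… → ⌈·⌉ = 70
j=3: r + 2k = 115.035222… → ⌈·⌉ = 116
j=4: r + 3k = 160.146333… → ⌈·⌉ = 161
j=5: r + 4k = 205.257444… → ⌈·⌉ = 206
j=6: r + 5k = 250.368555… → ⌈·⌉ = 251
j=7: r + 6k = 295.479666… → ⌈·⌉ = 296
j=8: r + 7k = 340.590777… → ⌈·⌉ = 341
j=9: r + 8k = 385.701888… → ⌈·⌉ = 386
j=10: r + 9k = 430.813 → ⌈·⌉ = 431
j=11: r + 10k = 475.924111… → ⌈·⌉ = 476
j=12: r + 11k = 521.035222… → ⌈·⌉ = 522
j=13: r + 12k = 566.146333… → ⌈·⌉ = 567
j=14: r + 13k = 611.257444… → ⌈·⌉ = 612
j=15: r + 14k = 656.368555… → ⌈·⌉ = 657
j=16: r + 15k = 701.479666… → ⌈·⌉ = 702
j=17: r + 16k = 746.590777… → ⌈·⌉ = 747
j=18: r + 17k = 791.701888… → ⌈·⌉ = 792

25, 70, 116, 161, 206, 251, 296, 341, 386, 431, 476, 522, 567, 612, 657, 702, 747, 792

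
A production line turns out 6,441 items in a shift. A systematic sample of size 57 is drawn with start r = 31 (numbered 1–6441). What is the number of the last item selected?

6359

k = 6441/57 = 113
57th selection = r + (57−1)·k = 31 + 56×113 = 31 + 6328 = 6359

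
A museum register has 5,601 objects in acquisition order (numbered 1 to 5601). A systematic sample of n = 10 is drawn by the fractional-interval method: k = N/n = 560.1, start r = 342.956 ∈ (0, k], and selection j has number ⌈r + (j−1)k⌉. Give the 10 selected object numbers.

343, 904, 1464, 2024, 2584, 3144, 3704, 4264, 4824, 5384

j=1: r + 0k = 342.956 → ⌈·⌉ = 343
j=2: r + 1k = 903.056 → ⌈·⌉ = 904
j=3: r + 2k = 1463.156 → ⌈·⌉ = 1464
j=4: r + 3k = 2023.256 → ⌈·⌉ = 2024
j=5: r + 4k = 2583.356 → ⌈·⌉ = 2584
j=6: r + 5k = 3143.456 → ⌈·⌉ = 3144
j=7: r + 6k = 3703.556 → ⌈·⌉ = 3704
j=8: r + 7k = 4263.656 → ⌈·⌉ = 4264
j=9: r + 8k = 4823.756 → ⌈·⌉ = 4824
j=10: r + 9k = 5383.856 → ⌈·⌉ = 5384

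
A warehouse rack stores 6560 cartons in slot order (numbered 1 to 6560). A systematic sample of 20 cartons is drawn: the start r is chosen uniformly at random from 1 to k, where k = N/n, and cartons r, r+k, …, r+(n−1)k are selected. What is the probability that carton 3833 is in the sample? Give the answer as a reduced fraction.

k = 6560/20 = 328.
Carton 3833 is selected iff r ≡ 3833 (mod 328); exactly one such r in {1,…,328}.
Inclusion probability = 1/328.

1/328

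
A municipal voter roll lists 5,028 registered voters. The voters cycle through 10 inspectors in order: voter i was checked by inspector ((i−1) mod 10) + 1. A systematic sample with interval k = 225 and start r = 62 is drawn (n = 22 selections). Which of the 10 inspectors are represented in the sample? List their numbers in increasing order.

2, 7

Consecutive selections differ by k = 225, so their inspector numbers differ by 225 mod 10 = 5.
gcd(225, 10) = 5, so the sample visits 10/5 = 2 distinct residues mod 10.
Start 62 is inspector 2; the inspectors hit are 2, 7.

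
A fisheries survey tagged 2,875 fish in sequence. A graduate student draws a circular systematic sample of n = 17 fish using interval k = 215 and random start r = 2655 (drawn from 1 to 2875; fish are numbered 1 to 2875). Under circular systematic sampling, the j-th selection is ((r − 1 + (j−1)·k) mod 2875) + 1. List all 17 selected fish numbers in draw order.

Selection 1: 2655
Selection 2: 2655 + 215 = 2870
Selection 3: 2870 + 215 = 3085 → 3085 − 2875 = 210
Selection 4: 210 + 215 = 425
Selection 5: 425 + 215 = 640
Selection 6: 640 + 215 = 855
Selection 7: 855 + 215 = 1070
Selection 8: 1070 + 215 = 1285
Selection 9: 1285 + 215 = 1500
Selection 10: 1500 + 215 = 1715
Selection 11: 1715 + 215 = 1930
Selection 12: 1930 + 215 = 2145
Selection 13: 2145 + 215 = 2360
Selection 14: 2360 + 215 = 2575
Selection 15: 2575 + 215 = 2790
Selection 16: 2790 + 215 = 3005 → 3005 − 2875 = 130
Selection 17: 130 + 215 = 345

2655, 2870, 210, 425, 640, 855, 1070, 1285, 1500, 1715, 1930, 2145, 2360, 2575, 2790, 130, 345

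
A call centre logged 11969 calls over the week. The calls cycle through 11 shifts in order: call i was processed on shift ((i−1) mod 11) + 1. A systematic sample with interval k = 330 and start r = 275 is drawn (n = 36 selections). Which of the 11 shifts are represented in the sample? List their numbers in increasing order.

11

Consecutive selections differ by k = 330, so their shift numbers differ by 330 mod 11 = 0.
gcd(330, 11) = 11, so the sample visits 11/11 = 1 distinct residues mod 11.
Start 275 is shift 11; the shifts hit are 11.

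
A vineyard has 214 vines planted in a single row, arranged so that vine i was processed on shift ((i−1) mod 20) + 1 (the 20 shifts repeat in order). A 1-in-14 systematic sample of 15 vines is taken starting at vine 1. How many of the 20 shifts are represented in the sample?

10

Consecutive selections differ by k = 14, so their shift numbers differ by 14 mod 20 = 14.
gcd(14, 20) = 2, so the sample visits 20/2 = 10 distinct residues mod 20.
Start 1 is shift 1; the shifts hit are 1, 3, 5, 7, 9, 11, 13, 15, 17, 19.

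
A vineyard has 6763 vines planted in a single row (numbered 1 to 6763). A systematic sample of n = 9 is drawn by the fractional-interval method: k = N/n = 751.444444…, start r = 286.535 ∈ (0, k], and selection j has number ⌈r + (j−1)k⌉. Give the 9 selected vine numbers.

j=1: r + 0k = 286.535 → ⌈·⌉ = 287
j=2: r + 1k = 1037.979444… → ⌈·⌉ = 1038
j=3: r + 2k = 1789.423888… → ⌈·⌉ = 1790
j=4: r + 3k = 2540.868333… → ⌈·⌉ = 2541
j=5: r + 4k = 3292.312777… → ⌈·⌉ = 3293
j=6: r + 5k = 4043.757222… → ⌈·⌉ = 4044
j=7: r + 6k = 4795.201666… → ⌈·⌉ = 4796
j=8: r + 7k = 5546.646111… → ⌈·⌉ = 5547
j=9: r + 8k = 6298.090555… → ⌈·⌉ = 6299

287, 1038, 1790, 2541, 3293, 4044, 4796, 5547, 6299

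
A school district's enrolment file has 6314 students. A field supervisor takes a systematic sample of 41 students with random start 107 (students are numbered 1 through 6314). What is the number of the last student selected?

k = 6314/41 = 154
41st selection = r + (41−1)·k = 107 + 40×154 = 107 + 6160 = 6267

6267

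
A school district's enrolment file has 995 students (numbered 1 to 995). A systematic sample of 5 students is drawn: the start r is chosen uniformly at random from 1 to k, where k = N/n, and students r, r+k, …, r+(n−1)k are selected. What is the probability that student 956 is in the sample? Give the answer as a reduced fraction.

k = 995/5 = 199.
Student 956 is selected iff r ≡ 956 (mod 199); exactly one such r in {1,…,199}.
Inclusion probability = 1/199.

1/199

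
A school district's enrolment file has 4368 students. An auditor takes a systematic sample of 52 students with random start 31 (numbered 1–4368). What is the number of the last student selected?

k = 4368/52 = 84
52nd selection = r + (52−1)·k = 31 + 51×84 = 31 + 4284 = 4315

4315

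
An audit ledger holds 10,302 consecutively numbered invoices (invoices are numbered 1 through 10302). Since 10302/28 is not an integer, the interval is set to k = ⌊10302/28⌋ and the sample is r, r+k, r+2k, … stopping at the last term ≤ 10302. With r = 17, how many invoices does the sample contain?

29

k = ⌊10302/28⌋ = 367
Achieved size = ⌊(10302 − 17)/367⌋ + 1 = ⌊10285/367⌋ + 1 = 28 + 1 = 29
(last selection: 17 + 28×367 = 10293 ≤ 10302; next would be 10660 > 10302)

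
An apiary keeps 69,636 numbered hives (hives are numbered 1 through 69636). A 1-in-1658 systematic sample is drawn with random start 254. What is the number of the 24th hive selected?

k = 1658
24th selection = r + (24−1)·k = 254 + 23×1658 = 254 + 38134 = 38388

38388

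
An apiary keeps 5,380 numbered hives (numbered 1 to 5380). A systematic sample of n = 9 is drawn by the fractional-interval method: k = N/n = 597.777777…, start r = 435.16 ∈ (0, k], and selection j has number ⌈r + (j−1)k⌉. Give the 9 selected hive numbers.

j=1: r + 0k = 435.16 → ⌈·⌉ = 436
j=2: r + 1k = 1032.937777… → ⌈·⌉ = 1033
j=3: r + 2k = 1630.715555… → ⌈·⌉ = 1631
j=4: r + 3k = 2228.493333… → ⌈·⌉ = 2229
j=5: r + 4k = 2826.271111… → ⌈·⌉ = 2827
j=6: r + 5k = 3424.048888… → ⌈·⌉ = 3425
j=7: r + 6k = 4021.826666… → ⌈·⌉ = 4022
j=8: r + 7k = 4619.604444… → ⌈·⌉ = 4620
j=9: r + 8k = 5217.382222… → ⌈·⌉ = 5218

436, 1033, 1631, 2229, 2827, 3425, 4022, 4620, 5218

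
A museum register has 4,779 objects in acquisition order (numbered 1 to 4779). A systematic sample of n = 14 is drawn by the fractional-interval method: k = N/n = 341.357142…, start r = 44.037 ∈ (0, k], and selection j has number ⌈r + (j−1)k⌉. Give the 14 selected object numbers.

45, 386, 727, 1069, 1410, 1751, 2093, 2434, 2775, 3117, 3458, 3799, 4141, 4482

j=1: r + 0k = 44.037 → ⌈·⌉ = 45
j=2: r + 1k = 385.394142… → ⌈·⌉ = 386
j=3: r + 2k = 726.751285… → ⌈·⌉ = 727
j=4: r + 3k = 1068.108428… → ⌈·⌉ = 1069
j=5: r + 4k = 1409.465571… → ⌈·⌉ = 1410
j=6: r + 5k = 1750.822714… → ⌈·⌉ = 1751
j=7: r + 6k = 2092.179857… → ⌈·⌉ = 2093
j=8: r + 7k = 2433.537 → ⌈·⌉ = 2434
j=9: r + 8k = 2774.894142… → ⌈·⌉ = 2775
j=10: r + 9k = 3116.251285… → ⌈·⌉ = 3117
j=11: r + 10k = 3457.608428… → ⌈·⌉ = 3458
j=12: r + 11k = 3798.965571… → ⌈·⌉ = 3799
j=13: r + 12k = 4140.322714… → ⌈·⌉ = 4141
j=14: r + 13k = 4481.679857… → ⌈·⌉ = 4482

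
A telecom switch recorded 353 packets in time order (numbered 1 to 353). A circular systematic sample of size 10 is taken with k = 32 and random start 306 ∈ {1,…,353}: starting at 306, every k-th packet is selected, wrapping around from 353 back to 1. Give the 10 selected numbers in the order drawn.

306, 338, 17, 49, 81, 113, 145, 177, 209, 241

Selection 1: 306
Selection 2: 306 + 32 = 338
Selection 3: 338 + 32 = 370 → 370 − 353 = 17
Selection 4: 17 + 32 = 49
Selection 5: 49 + 32 = 81
Selection 6: 81 + 32 = 113
Selection 7: 113 + 32 = 145
Selection 8: 145 + 32 = 177
Selection 9: 177 + 32 = 209
Selection 10: 209 + 32 = 241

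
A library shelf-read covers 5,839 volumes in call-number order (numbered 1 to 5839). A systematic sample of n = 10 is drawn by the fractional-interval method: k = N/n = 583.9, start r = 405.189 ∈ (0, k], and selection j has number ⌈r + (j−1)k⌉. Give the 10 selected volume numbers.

j=1: r + 0k = 405.189 → ⌈·⌉ = 406
j=2: r + 1k = 989.089 → ⌈·⌉ = 990
j=3: r + 2k = 1572.989 → ⌈·⌉ = 1573
j=4: r + 3k = 2156.889 → ⌈·⌉ = 2157
j=5: r + 4k = 2740.789 → ⌈·⌉ = 2741
j=6: r + 5k = 3324.689 → ⌈·⌉ = 3325
j=7: r + 6k = 3908.589 → ⌈·⌉ = 3909
j=8: r + 7k = 4492.489 → ⌈·⌉ = 4493
j=9: r + 8k = 5076.389 → ⌈·⌉ = 5077
j=10: r + 9k = 5660.289 → ⌈·⌉ = 5661

406, 990, 1573, 2157, 2741, 3325, 3909, 4493, 5077, 5661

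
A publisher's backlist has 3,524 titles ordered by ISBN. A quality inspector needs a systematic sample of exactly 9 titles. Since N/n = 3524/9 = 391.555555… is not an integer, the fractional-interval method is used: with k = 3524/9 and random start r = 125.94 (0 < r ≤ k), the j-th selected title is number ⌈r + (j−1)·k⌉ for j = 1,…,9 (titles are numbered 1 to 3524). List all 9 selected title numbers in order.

j=1: r + 0k = 125.94 → ⌈·⌉ = 126
j=2: r + 1k = 517.495555… → ⌈·⌉ = 518
j=3: r + 2k = 909.051111… → ⌈·⌉ = 910
j=4: r + 3k = 1300.606666… → ⌈·⌉ = 1301
j=5: r + 4k = 1692.162222… → ⌈·⌉ = 1693
j=6: r + 5k = 2083.717777… → ⌈·⌉ = 2084
j=7: r + 6k = 2475.273333… → ⌈·⌉ = 2476
j=8: r + 7k = 2866.828888… → ⌈·⌉ = 2867
j=9: r + 8k = 3258.384444… → ⌈·⌉ = 3259

126, 518, 910, 1301, 1693, 2084, 2476, 2867, 3259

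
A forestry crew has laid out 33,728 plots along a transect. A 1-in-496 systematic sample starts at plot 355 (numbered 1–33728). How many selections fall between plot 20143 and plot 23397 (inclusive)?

k = 496
First selection ≥ 20143: 355 + ⌈(20143−355)/496⌉·496 = 355 + 40×496 = 20195
Last selection ≤ 23397: 355 + ⌊(23397−355)/496⌋·496 = 355 + 46×496 = 23171
Count = 46 − 40 + 1 = 7

7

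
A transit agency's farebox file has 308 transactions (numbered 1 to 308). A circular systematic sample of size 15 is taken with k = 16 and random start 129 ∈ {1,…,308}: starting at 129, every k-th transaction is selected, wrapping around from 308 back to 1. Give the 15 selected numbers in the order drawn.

129, 145, 161, 177, 193, 209, 225, 241, 257, 273, 289, 305, 13, 29, 45

Selection 1: 129
Selection 2: 129 + 16 = 145
Selection 3: 145 + 16 = 161
Selection 4: 161 + 16 = 177
Selection 5: 177 + 16 = 193
Selection 6: 193 + 16 = 209
Selection 7: 209 + 16 = 225
Selection 8: 225 + 16 = 241
Selection 9: 241 + 16 = 257
Selection 10: 257 + 16 = 273
Selection 11: 273 + 16 = 289
Selection 12: 289 + 16 = 305
Selection 13: 305 + 16 = 321 → 321 − 308 = 13
Selection 14: 13 + 16 = 29
Selection 15: 29 + 16 = 45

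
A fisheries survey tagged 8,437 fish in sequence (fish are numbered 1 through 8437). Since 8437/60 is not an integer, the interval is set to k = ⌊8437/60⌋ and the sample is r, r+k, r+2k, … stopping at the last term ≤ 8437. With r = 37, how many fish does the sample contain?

k = ⌊8437/60⌋ = 140
Achieved size = ⌊(8437 − 37)/140⌋ + 1 = ⌊8400/140⌋ + 1 = 60 + 1 = 61
(last selection: 37 + 60×140 = 8437 ≤ 8437; next would be 8577 > 8437)

61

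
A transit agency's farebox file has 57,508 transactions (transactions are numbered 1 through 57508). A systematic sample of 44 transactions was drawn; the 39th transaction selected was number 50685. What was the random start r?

k = 57508/44 = 1307
r = 50685 − (39−1)×1307 = 50685 − 49666 = 1019

1019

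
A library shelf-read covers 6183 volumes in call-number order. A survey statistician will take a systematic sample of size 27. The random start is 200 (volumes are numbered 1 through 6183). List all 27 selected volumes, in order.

200, 429, 658, 887, 1116, 1345, 1574, 1803, 2032, 2261, 2490, 2719, 2948, 3177, 3406, 3635, 3864, 4093, 4322, 4551, 4780, 5009, 5238, 5467, 5696, 5925, 6154

k = N/n = 6183/27 = 229
volume 1: 200
volume 2: 200 + 229 = 429
volume 3: 429 + 229 = 658
volume 4: 658 + 229 = 887
volume 5: 887 + 229 = 1116
volume 6: 1116 + 229 = 1345
volume 7: 1345 + 229 = 1574
volume 8: 1574 + 229 = 1803
volume 9: 1803 + 229 = 2032
volume 10: 2032 + 229 = 2261
volume 11: 2261 + 229 = 2490
volume 12: 2490 + 229 = 2719
volume 13: 2719 + 229 = 2948
volume 14: 2948 + 229 = 3177
volume 15: 3177 + 229 = 3406
volume 16: 3406 + 229 = 3635
volume 17: 3635 + 229 = 3864
volume 18: 3864 + 229 = 4093
volume 19: 4093 + 229 = 4322
volume 20: 4322 + 229 = 4551
volume 21: 4551 + 229 = 4780
volume 22: 4780 + 229 = 5009
volume 23: 5009 + 229 = 5238
volume 24: 5238 + 229 = 5467
volume 25: 5467 + 229 = 5696
volume 26: 5696 + 229 = 5925
volume 27: 5925 + 229 = 6154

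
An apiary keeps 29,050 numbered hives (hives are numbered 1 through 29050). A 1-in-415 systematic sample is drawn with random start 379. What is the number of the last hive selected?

29014

k = 415
70th selection = r + (70−1)·k = 379 + 69×415 = 379 + 28635 = 29014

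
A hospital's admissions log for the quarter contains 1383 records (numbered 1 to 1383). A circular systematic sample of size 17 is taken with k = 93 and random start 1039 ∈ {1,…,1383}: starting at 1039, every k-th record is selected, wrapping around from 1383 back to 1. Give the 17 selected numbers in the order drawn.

1039, 1132, 1225, 1318, 28, 121, 214, 307, 400, 493, 586, 679, 772, 865, 958, 1051, 1144

Selection 1: 1039
Selection 2: 1039 + 93 = 1132
Selection 3: 1132 + 93 = 1225
Selection 4: 1225 + 93 = 1318
Selection 5: 1318 + 93 = 1411 → 1411 − 1383 = 28
Selection 6: 28 + 93 = 121
Selection 7: 121 + 93 = 214
Selection 8: 214 + 93 = 307
Selection 9: 307 + 93 = 400
Selection 10: 400 + 93 = 493
Selection 11: 493 + 93 = 586
Selection 12: 586 + 93 = 679
Selection 13: 679 + 93 = 772
Selection 14: 772 + 93 = 865
Selection 15: 865 + 93 = 958
Selection 16: 958 + 93 = 1051
Selection 17: 1051 + 93 = 1144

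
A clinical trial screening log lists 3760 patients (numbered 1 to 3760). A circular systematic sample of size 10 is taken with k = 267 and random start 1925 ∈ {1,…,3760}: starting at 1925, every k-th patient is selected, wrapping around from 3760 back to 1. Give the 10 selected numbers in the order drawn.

Selection 1: 1925
Selection 2: 1925 + 267 = 2192
Selection 3: 2192 + 267 = 2459
Selection 4: 2459 + 267 = 2726
Selection 5: 2726 + 267 = 2993
Selection 6: 2993 + 267 = 3260
Selection 7: 3260 + 267 = 3527
Selection 8: 3527 + 267 = 3794 → 3794 − 3760 = 34
Selection 9: 34 + 267 = 301
Selection 10: 301 + 267 = 568

1925, 2192, 2459, 2726, 2993, 3260, 3527, 34, 301, 568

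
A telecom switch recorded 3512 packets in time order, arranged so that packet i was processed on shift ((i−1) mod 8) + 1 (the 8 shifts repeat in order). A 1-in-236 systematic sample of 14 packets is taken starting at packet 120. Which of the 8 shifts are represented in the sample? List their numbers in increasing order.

4, 8

Consecutive selections differ by k = 236, so their shift numbers differ by 236 mod 8 = 4.
gcd(236, 8) = 4, so the sample visits 8/4 = 2 distinct residues mod 8.
Start 120 is shift 8; the shifts hit are 4, 8.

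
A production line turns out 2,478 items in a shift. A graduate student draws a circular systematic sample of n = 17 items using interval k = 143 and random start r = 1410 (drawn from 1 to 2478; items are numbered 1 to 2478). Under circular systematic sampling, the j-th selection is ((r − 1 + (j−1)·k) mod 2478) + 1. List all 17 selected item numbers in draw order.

1410, 1553, 1696, 1839, 1982, 2125, 2268, 2411, 76, 219, 362, 505, 648, 791, 934, 1077, 1220

Selection 1: 1410
Selection 2: 1410 + 143 = 1553
Selection 3: 1553 + 143 = 1696
Selection 4: 1696 + 143 = 1839
Selection 5: 1839 + 143 = 1982
Selection 6: 1982 + 143 = 2125
Selection 7: 2125 + 143 = 2268
Selection 8: 2268 + 143 = 2411
Selection 9: 2411 + 143 = 2554 → 2554 − 2478 = 76
Selection 10: 76 + 143 = 219
Selection 11: 219 + 143 = 362
Selection 12: 362 + 143 = 505
Selection 13: 505 + 143 = 648
Selection 14: 648 + 143 = 791
Selection 15: 791 + 143 = 934
Selection 16: 934 + 143 = 1077
Selection 17: 1077 + 143 = 1220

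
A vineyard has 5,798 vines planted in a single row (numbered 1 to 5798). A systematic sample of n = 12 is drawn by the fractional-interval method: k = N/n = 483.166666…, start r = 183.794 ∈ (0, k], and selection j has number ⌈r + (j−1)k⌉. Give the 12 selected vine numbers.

j=1: r + 0k = 183.794 → ⌈·⌉ = 184
j=2: r + 1k = 666.960666… → ⌈·⌉ = 667
j=3: r + 2k = 1150.127333… → ⌈·⌉ = 1151
j=4: r + 3k = 1633.294 → ⌈·⌉ = 1634
j=5: r + 4k = 2116.460666… → ⌈·⌉ = 2117
j=6: r + 5k = 2599.627333… → ⌈·⌉ = 2600
j=7: r + 6k = 3082.794 → ⌈·⌉ = 3083
j=8: r + 7k = 3565.960666… → ⌈·⌉ = 3566
j=9: r + 8k = 4049.127333… → ⌈·⌉ = 4050
j=10: r + 9k = 4532.294 → ⌈·⌉ = 4533
j=11: r + 10k = 5015.460666… → ⌈·⌉ = 5016
j=12: r + 11k = 5498.627333… → ⌈·⌉ = 5499

184, 667, 1151, 1634, 2117, 2600, 3083, 3566, 4050, 4533, 5016, 5499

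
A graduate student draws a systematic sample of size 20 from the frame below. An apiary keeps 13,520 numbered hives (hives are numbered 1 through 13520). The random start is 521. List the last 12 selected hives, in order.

k = N/n = 13520/20 = 676
9th selection = 521 + 8×676 = 5929
10th: 5929 + 676 = 6605
11th: 6605 + 676 = 7281
12th: 7281 + 676 = 7957
13th: 7957 + 676 = 8633
14th: 8633 + 676 = 9309
15th: 9309 + 676 = 9985
16th: 9985 + 676 = 10661
17th: 10661 + 676 = 11337
18th: 11337 + 676 = 12013
19th: 12013 + 676 = 12689
20th: 12689 + 676 = 13365

5929, 6605, 7281, 7957, 8633, 9309, 9985, 10661, 11337, 12013, 12689, 13365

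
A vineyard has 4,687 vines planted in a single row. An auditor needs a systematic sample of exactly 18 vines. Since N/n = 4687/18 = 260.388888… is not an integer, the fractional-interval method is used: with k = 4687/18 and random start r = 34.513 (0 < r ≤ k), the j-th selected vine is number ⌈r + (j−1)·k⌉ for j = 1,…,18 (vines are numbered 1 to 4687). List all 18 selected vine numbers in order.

j=1: r + 0k = 34.513 → ⌈·⌉ = 35
j=2: r + 1k = 294.901888… → ⌈·⌉ = 295
j=3: r + 2k = 555.290777… → ⌈·⌉ = 556
j=4: r + 3k = 815.679666… → ⌈·⌉ = 816
j=5: r + 4k = 1076.068555… → ⌈·⌉ = 1077
j=6: r + 5k = 1336.457444… → ⌈·⌉ = 1337
j=7: r + 6k = 1596.846333… → ⌈·⌉ = 1597
j=8: r + 7k = 1857.235222… → ⌈·⌉ = 1858
j=9: r + 8k = 2117.624111… → ⌈·⌉ = 2118
j=10: r + 9k = 2378.013 → ⌈·⌉ = 2379
j=11: r + 10k = 2638.401888… → ⌈·⌉ = 2639
j=12: r + 11k = 2898.790777… → ⌈·⌉ = 2899
j=13: r + 12k = 3159.179666… → ⌈·⌉ = 3160
j=14: r + 13k = 3419.568555… → ⌈·⌉ = 3420
j=15: r + 14k = 3679.957444… → ⌈·⌉ = 3680
j=16: r + 15k = 3940.346333… → ⌈·⌉ = 3941
j=17: r + 16k = 4200.735222… → ⌈·⌉ = 4201
j=18: r + 17k = 4461.124111… → ⌈·⌉ = 4462

35, 295, 556, 816, 1077, 1337, 1597, 1858, 2118, 2379, 2639, 2899, 3160, 3420, 3680, 3941, 4201, 4462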